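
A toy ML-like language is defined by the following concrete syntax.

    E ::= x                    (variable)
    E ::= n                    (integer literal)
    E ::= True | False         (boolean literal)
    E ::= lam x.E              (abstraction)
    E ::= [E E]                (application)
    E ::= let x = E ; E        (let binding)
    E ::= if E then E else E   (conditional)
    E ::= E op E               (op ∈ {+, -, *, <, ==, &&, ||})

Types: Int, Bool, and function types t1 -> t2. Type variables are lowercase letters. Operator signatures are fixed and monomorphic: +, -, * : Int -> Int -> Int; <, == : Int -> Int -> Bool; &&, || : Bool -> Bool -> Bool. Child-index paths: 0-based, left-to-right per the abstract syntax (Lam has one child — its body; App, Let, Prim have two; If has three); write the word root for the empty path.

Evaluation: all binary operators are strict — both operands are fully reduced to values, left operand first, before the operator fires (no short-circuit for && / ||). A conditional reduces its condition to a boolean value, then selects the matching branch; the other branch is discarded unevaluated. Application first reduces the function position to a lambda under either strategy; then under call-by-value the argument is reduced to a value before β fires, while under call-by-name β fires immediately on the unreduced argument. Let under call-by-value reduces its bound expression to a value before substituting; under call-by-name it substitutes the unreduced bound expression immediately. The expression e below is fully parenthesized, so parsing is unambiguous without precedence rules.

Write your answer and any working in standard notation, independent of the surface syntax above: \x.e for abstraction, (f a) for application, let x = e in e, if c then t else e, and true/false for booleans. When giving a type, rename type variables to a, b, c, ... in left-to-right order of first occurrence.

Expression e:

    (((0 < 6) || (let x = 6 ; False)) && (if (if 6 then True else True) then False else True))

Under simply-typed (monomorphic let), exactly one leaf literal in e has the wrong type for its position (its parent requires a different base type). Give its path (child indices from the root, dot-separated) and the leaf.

Working:
  unify Int ~ Int
  unify Int ~ Int
  unify Bool ~ Bool
let x : Int
  unify Bool ~ Bool
  unify Bool ~ Bool
  unify Int ~ Bool
  FAIL: mismatch Int ~ Bool

Answer: 1.0.0 : 6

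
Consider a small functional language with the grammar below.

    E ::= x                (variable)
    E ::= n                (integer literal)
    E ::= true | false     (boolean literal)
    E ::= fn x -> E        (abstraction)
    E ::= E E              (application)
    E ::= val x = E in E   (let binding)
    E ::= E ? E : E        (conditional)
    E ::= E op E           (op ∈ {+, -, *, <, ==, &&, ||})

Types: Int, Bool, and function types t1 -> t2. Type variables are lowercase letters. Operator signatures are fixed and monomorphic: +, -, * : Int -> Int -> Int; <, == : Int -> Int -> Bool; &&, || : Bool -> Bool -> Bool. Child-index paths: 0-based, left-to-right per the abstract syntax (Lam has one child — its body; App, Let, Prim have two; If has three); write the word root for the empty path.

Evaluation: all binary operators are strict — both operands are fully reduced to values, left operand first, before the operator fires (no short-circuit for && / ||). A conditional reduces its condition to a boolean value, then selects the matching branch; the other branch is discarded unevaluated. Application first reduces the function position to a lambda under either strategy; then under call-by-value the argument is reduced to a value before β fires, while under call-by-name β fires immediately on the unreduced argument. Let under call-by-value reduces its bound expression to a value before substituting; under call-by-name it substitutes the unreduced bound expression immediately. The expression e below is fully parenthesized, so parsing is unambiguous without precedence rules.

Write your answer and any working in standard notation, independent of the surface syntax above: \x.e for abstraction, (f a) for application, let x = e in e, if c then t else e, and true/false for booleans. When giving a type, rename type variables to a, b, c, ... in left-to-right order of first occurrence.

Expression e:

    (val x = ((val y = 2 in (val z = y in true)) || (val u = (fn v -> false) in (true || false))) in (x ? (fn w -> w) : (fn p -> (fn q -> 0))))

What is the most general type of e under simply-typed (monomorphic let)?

Answer: (a -> Int) -> a -> Int

Working:
let y : Int
y : Int
let z : Int
  unify Bool ~ Bool
\v._ : a -> Bool
let u : a -> Bool
  unify Bool ~ Bool
  unify Bool ~ Bool
  unify Bool ~ Bool
let x : Bool
x : Bool
  unify Bool ~ Bool
w : b
\w._ : b -> b
\q._ : d -> Int
\p._ : c -> d -> Int
  unify b -> b ~ c -> d -> Int
  unify b ~ c
  unify c ~ d -> Int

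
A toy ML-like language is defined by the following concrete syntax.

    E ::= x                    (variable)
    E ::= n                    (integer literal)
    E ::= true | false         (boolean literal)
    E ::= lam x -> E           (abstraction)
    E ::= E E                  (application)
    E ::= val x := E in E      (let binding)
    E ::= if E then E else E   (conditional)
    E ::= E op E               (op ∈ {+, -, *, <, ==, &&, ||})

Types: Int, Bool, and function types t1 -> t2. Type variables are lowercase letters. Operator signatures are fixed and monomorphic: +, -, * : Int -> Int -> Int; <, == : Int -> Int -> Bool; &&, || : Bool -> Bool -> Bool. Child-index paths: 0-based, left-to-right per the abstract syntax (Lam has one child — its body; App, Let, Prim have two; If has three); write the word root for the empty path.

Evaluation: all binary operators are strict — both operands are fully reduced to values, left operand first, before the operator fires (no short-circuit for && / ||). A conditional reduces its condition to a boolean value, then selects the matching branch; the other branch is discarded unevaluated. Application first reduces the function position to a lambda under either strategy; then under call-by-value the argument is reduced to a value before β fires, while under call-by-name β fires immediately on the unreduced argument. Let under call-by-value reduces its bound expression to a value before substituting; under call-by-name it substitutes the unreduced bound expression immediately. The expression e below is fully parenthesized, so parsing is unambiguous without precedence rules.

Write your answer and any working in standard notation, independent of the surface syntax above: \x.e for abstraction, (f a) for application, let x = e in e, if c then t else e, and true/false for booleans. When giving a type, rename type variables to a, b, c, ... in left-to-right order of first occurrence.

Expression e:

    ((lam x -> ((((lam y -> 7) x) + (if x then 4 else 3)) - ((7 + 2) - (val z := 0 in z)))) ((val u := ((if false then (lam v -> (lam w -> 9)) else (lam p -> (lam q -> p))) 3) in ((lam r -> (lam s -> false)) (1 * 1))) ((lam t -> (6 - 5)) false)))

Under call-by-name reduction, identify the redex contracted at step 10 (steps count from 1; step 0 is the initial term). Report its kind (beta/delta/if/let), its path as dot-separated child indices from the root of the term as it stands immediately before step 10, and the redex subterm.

Trace:
step 0: ((\x.((((\y.7) x) + (if x then 4 else 3)) - ((7 + 2) - (let z = 0 in z)))) ((let u = ((if false then (\v.(\w.9)) else (\p.(\q.p))) 3) in ((\r.(\s.false)) (1 * 1))) ((\t.(6 - 5)) false)))
step 1: [beta@root] ((((\y.7) ((let u = ((if false then (\v.(\w.9)) else (\p.(\q.p))) 3) in ((\r.(\s.false)) (1 * 1))) ((\t.(6 - 5)) false))) + (if ((let u = ((if false then (\v.(\w.9)) else (\p.(\q.p))) 3) in ((\r.(\s.false)) (1 * 1))) ((\t.(6 - 5)) false)) then 4 else 3)) - ((7 + 2) - (let z = 0 in z)))
step 2: [beta@0.0] ((7 + (if ((let u = ((if false then (\v.(\w.9)) else (\p.(\q.p))) 3) in ((\r.(\s.false)) (1 * 1))) ((\t.(6 - 5)) false)) then 4 else 3)) - ((7 + 2) - (let z = 0 in z)))
step 3: [let@0.1.0.0] ((7 + (if (((\r.(\s.false)) (1 * 1)) ((\t.(6 - 5)) false)) then 4 else 3)) - ((7 + 2) - (let z = 0 in z)))
step 4: [beta@0.1.0.0] ((7 + (if ((\s.false) ((\t.(6 - 5)) false)) then 4 else 3)) - ((7 + 2) - (let z = 0 in z)))
step 5: [beta@0.1.0] ((7 + (if false then 4 else 3)) - ((7 + 2) - (let z = 0 in z)))
step 6: [if@0.1] ((7 + 3) - ((7 + 2) - (let z = 0 in z)))
step 7: [delta@0] (10 - ((7 + 2) - (let z = 0 in z)))
step 8: [delta@1.0] (10 - (9 - (let z = 0 in z)))
step 9: [let@1.1] (10 - (9 - 0))
step 10: [delta@1] (10 - 9)

Answer: delta at 1 : (9 - 0)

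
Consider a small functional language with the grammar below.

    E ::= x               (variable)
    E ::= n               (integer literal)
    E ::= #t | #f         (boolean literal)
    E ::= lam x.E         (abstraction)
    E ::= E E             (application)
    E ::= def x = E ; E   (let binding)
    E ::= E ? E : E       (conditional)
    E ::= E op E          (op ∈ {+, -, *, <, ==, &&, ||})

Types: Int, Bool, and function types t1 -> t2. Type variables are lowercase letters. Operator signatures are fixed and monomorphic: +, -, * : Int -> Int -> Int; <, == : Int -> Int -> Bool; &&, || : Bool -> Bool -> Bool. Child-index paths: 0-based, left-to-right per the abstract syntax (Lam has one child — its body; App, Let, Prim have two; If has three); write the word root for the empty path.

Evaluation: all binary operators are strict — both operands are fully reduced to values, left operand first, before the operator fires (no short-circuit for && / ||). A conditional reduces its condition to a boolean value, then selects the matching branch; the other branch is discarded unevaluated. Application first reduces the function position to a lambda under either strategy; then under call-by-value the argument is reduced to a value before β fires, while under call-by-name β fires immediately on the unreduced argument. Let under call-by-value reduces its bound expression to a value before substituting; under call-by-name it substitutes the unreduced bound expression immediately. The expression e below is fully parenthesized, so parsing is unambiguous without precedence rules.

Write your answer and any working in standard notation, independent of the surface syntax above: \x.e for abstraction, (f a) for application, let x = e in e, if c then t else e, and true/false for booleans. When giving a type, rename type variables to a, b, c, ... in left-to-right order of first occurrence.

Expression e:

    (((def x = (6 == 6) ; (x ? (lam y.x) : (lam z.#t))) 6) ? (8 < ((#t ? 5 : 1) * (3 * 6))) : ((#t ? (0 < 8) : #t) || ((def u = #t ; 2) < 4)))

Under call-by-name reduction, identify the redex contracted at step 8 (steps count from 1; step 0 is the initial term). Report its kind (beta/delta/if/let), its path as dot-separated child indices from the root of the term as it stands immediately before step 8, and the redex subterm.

Working:
step 0: (if ((let x = (6 == 6) in (if x then (\y.x) else (\z.true))) 6) then (8 < ((if true then 5 else 1) * (3 * 6))) else ((if true then (0 < 8) else true) || ((let u = true in 2) < 4)))
step 1: [let@0.0] (if ((if (6 == 6) then (\y.(6 == 6)) else (\z.true)) 6) then (8 < ((if true then 5 else 1) * (3 * 6))) else ((if true then (0 < 8) else true) || ((let u = true in 2) < 4)))
step 2: [delta@0.0.0] (if ((if true then (\y.(6 == 6)) else (\z.true)) 6) then (8 < ((if true then 5 else 1) * (3 * 6))) else ((if true then (0 < 8) else true) || ((let u = true in 2) < 4)))
step 3: [if@0.0] (if ((\y.(6 == 6)) 6) then (8 < ((if true then 5 else 1) * (3 * 6))) else ((if true then (0 < 8) else true) || ((let u = true in 2) < 4)))
step 4: [beta@0] (if (6 == 6) then (8 < ((if true then 5 else 1) * (3 * 6))) else ((if true then (0 < 8) else true) || ((let u = true in 2) < 4)))
step 5: [delta@0] (if true then (8 < ((if true then 5 else 1) * (3 * 6))) else ((if true then (0 < 8) else true) || ((let u = true in 2) < 4)))
step 6: [if@root] (8 < ((if true then 5 else 1) * (3 * 6)))
step 7: [if@1.0] (8 < (5 * (3 * 6)))
step 8: [delta@1.1] (8 < (5 * 18))

Answer: delta at 1.1 : (3 * 6)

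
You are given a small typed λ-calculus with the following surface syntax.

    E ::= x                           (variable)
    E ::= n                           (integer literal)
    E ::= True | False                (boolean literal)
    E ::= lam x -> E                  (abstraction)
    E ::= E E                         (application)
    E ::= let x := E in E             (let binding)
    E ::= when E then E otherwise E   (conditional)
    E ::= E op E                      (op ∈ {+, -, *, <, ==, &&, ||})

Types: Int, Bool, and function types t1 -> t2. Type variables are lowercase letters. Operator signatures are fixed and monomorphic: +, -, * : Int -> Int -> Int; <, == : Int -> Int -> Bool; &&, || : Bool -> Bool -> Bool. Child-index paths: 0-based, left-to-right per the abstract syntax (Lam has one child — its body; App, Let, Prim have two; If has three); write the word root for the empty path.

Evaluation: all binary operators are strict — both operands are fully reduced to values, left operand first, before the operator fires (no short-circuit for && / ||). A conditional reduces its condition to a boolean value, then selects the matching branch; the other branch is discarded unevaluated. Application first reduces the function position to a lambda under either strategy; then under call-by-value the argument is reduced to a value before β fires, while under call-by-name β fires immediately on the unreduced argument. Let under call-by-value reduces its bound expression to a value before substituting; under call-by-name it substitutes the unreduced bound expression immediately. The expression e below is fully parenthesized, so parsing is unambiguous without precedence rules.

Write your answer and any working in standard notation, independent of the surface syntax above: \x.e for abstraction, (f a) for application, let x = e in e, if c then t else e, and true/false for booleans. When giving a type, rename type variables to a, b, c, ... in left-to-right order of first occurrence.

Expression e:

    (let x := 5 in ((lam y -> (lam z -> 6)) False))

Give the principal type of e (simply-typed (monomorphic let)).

Trace:
let x : Int
\z._ : b -> Int
\y._ : a -> b -> Int
  unify a -> b -> Int ~ Bool -> c
  unify a ~ Bool
  unify b -> Int ~ c
_ _ : b -> Int

Answer: a -> Int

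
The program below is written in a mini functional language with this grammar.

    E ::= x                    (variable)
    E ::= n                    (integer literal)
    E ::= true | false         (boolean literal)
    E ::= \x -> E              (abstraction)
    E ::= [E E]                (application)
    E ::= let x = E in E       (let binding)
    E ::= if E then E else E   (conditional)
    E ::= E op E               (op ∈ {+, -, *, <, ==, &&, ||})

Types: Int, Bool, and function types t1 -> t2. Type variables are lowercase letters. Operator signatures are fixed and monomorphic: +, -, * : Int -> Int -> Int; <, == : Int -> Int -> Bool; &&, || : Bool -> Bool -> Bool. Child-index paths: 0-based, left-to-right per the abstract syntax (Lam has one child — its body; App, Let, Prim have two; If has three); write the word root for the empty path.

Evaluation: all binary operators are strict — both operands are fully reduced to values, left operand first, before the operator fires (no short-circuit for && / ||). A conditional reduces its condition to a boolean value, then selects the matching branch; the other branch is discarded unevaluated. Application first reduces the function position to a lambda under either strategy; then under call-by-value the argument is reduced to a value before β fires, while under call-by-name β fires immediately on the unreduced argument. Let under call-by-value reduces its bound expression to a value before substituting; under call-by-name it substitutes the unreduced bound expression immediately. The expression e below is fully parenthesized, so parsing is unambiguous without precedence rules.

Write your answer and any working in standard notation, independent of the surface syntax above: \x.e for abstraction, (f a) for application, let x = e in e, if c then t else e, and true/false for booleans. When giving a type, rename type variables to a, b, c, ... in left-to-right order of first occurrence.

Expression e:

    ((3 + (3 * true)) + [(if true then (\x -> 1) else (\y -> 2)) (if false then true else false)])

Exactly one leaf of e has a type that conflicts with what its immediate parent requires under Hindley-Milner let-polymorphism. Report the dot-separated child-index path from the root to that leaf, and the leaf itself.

Answer: 0.1.1 : true

Derivation:
  unify Int ~ Int
  unify Int ~ Int
  unify Bool ~ Int
  FAIL: mismatch Bool ~ Int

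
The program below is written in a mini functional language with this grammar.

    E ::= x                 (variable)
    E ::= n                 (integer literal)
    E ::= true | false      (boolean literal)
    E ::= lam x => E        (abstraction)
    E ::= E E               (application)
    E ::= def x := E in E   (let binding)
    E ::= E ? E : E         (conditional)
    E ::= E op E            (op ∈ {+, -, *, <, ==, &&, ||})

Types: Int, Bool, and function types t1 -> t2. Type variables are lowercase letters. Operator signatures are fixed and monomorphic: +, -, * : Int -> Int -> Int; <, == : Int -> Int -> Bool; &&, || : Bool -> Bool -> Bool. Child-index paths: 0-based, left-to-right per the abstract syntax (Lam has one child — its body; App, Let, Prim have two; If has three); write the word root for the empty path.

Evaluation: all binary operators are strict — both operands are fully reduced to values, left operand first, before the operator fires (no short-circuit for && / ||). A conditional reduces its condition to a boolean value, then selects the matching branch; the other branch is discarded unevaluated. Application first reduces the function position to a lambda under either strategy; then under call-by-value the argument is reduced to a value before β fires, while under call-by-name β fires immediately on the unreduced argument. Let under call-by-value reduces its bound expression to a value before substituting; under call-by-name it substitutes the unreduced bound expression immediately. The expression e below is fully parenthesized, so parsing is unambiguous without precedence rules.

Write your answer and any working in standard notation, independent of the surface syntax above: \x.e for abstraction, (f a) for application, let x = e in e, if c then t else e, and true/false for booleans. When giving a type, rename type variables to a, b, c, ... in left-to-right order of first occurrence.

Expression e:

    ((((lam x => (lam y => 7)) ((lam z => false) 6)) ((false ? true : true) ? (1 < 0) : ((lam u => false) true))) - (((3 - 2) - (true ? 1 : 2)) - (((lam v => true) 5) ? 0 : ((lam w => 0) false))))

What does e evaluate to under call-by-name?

Answer: 7

Derivation:
step 0: ((((\x.(\y.7)) ((\z.false) 6)) (if (if false then true else true) then (1 < 0) else ((\u.false) true))) - (((3 - 2) - (if true then 1 else 2)) - (if ((\v.true) 5) then 0 else ((\w.0) false))))
step 1: [beta@0.0] (((\y.7) (if (if false then true else true) then (1 < 0) else ((\u.false) true))) - (((3 - 2) - (if true then 1 else 2)) - (if ((\v.true) 5) then 0 else ((\w.0) false))))
step 2: [beta@0] (7 - (((3 - 2) - (if true then 1 else 2)) - (if ((\v.true) 5) then 0 else ((\w.0) false))))
step 3: [delta@1.0.0] (7 - ((1 - (if true then 1 else 2)) - (if ((\v.true) 5) then 0 else ((\w.0) false))))
step 4: [if@1.0.1] (7 - ((1 - 1) - (if ((\v.true) 5) then 0 else ((\w.0) false))))
step 5: [delta@1.0] (7 - (0 - (if ((\v.true) 5) then 0 else ((\w.0) false))))
step 6: [beta@1.1.0] (7 - (0 - (if true then 0 else ((\w.0) false))))
step 7: [if@1.1] (7 - (0 - 0))
step 8: [delta@1] (7 - 0)
step 9: [delta@root] 7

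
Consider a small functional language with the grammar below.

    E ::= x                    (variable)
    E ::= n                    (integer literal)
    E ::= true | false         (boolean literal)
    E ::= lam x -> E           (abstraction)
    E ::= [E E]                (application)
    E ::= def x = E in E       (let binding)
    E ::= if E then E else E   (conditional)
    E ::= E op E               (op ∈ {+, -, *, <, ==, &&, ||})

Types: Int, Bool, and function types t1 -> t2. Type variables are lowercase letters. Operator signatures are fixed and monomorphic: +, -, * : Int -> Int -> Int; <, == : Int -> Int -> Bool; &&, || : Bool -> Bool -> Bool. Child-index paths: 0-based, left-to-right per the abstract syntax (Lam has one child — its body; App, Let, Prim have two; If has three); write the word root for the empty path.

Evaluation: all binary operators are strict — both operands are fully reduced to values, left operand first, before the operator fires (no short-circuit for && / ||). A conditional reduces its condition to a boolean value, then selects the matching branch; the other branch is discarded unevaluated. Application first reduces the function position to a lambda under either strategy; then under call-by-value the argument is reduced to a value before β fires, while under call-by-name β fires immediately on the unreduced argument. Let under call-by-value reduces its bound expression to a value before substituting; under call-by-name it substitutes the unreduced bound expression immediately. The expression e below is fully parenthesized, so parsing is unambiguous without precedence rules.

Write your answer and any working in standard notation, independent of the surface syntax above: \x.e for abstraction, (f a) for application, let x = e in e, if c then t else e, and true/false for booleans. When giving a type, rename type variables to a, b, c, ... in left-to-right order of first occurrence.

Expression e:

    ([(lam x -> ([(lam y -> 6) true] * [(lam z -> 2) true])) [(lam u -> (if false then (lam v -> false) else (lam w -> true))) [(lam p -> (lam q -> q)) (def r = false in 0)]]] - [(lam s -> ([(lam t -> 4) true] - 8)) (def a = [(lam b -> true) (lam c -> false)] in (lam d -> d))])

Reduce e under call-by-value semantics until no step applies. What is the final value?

Derivation:
step 0: (((\x.(((\y.6) true) * ((\z.2) true))) ((\u.(if false then (\v.false) else (\w.true))) ((\p.(\q.q)) (let r = false in 0)))) - ((\s.(((\t.4) true) - 8)) (let a = ((\b.true) (\c.false)) in (\d.d))))
step 1: [let@0.1.1.1] (((\x.(((\y.6) true) * ((\z.2) true))) ((\u.(if false then (\v.false) else (\w.true))) ((\p.(\q.q)) 0))) - ((\s.(((\t.4) true) - 8)) (let a = ((\b.true) (\c.false)) in (\d.d))))
step 2: [beta@0.1.1] (((\x.(((\y.6) true) * ((\z.2) true))) ((\u.(if false then (\v.false) else (\w.true))) (\q.q))) - ((\s.(((\t.4) true) - 8)) (let a = ((\b.true) (\c.false)) in (\d.d))))
step 3: [beta@0.1] (((\x.(((\y.6) true) * ((\z.2) true))) (if false then (\v.false) else (\w.true))) - ((\s.(((\t.4) true) - 8)) (let a = ((\b.true) (\c.false)) in (\d.d))))
step 4: [if@0.1] (((\x.(((\y.6) true) * ((\z.2) true))) (\w.true)) - ((\s.(((\t.4) true) - 8)) (let a = ((\b.true) (\c.false)) in (\d.d))))
step 5: [beta@0] ((((\y.6) true) * ((\z.2) true)) - ((\s.(((\t.4) true) - 8)) (let a = ((\b.true) (\c.false)) in (\d.d))))
step 6: [beta@0.0] ((6 * ((\z.2) true)) - ((\s.(((\t.4) true) - 8)) (let a = ((\b.true) (\c.false)) in (\d.d))))
step 7: [beta@0.1] ((6 * 2) - ((\s.(((\t.4) true) - 8)) (let a = ((\b.true) (\c.false)) in (\d.d))))
step 8: [delta@0] (12 - ((\s.(((\t.4) true) - 8)) (let a = ((\b.true) (\c.false)) in (\d.d))))
step 9: [beta@1.1.0] (12 - ((\s.(((\t.4) true) - 8)) (let a = true in (\d.d))))
step 10: [let@1.1] (12 - ((\s.(((\t.4) true) - 8)) (\d.d)))
step 11: [beta@1] (12 - (((\t.4) true) - 8))
step 12: [beta@1.0] (12 - (4 - 8))
step 13: [delta@1] (12 - -4)
step 14: [delta@root] 16

Answer: 16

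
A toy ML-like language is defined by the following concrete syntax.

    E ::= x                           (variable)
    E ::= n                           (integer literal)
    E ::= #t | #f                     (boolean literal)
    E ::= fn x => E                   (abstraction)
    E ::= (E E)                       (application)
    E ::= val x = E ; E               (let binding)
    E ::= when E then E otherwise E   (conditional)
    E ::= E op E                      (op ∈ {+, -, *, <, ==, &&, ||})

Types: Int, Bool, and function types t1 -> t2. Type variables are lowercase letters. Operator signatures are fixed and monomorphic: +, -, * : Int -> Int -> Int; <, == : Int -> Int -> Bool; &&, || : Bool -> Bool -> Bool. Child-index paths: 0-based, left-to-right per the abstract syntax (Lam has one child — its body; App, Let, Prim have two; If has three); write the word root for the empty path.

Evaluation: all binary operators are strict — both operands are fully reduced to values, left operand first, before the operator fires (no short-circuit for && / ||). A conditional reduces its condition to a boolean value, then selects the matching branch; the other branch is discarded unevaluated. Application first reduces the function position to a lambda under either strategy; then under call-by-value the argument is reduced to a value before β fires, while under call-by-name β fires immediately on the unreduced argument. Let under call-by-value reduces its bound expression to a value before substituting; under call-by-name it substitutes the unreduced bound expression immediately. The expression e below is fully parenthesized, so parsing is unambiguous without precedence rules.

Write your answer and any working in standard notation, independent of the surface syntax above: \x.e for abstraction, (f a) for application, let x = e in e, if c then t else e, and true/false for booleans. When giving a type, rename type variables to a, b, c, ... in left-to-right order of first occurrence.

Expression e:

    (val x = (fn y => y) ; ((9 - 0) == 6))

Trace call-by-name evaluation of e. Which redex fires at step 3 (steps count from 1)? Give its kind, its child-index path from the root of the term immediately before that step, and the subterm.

Working:
step 0: (let x = (\y.y) in ((9 - 0) == 6))
step 1: [let@root] ((9 - 0) == 6)
step 2: [delta@0] (9 == 6)
step 3: [delta@root] false

Answer: delta at root : (9 == 6)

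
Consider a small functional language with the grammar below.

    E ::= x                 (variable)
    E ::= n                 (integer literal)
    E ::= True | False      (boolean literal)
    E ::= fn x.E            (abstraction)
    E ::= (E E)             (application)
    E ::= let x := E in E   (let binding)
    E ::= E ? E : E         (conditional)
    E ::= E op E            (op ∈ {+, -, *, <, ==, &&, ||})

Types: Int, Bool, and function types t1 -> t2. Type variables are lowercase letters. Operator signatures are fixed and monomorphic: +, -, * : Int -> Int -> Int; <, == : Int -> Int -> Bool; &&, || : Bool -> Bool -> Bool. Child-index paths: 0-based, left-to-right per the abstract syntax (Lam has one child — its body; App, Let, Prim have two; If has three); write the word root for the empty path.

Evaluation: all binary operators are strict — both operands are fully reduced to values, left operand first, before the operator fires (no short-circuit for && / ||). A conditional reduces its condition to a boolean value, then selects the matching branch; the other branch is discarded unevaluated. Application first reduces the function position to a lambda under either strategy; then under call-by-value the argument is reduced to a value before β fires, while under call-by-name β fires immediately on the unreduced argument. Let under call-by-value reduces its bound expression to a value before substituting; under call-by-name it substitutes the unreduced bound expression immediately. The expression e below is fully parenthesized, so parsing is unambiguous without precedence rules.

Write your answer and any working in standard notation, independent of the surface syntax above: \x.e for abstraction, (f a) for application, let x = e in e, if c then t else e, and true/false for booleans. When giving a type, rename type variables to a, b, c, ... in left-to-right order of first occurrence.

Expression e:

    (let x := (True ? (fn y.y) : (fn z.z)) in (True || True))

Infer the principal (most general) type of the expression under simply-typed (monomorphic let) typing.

Answer: Bool

Trace:
  unify Bool ~ Bool
y : a
\y._ : a -> a
z : b
\z._ : b -> b
  unify a -> a ~ b -> b
  unify a ~ b
  unify b ~ b
let x : b -> b
  unify Bool ~ Bool
  unify Bool ~ Bool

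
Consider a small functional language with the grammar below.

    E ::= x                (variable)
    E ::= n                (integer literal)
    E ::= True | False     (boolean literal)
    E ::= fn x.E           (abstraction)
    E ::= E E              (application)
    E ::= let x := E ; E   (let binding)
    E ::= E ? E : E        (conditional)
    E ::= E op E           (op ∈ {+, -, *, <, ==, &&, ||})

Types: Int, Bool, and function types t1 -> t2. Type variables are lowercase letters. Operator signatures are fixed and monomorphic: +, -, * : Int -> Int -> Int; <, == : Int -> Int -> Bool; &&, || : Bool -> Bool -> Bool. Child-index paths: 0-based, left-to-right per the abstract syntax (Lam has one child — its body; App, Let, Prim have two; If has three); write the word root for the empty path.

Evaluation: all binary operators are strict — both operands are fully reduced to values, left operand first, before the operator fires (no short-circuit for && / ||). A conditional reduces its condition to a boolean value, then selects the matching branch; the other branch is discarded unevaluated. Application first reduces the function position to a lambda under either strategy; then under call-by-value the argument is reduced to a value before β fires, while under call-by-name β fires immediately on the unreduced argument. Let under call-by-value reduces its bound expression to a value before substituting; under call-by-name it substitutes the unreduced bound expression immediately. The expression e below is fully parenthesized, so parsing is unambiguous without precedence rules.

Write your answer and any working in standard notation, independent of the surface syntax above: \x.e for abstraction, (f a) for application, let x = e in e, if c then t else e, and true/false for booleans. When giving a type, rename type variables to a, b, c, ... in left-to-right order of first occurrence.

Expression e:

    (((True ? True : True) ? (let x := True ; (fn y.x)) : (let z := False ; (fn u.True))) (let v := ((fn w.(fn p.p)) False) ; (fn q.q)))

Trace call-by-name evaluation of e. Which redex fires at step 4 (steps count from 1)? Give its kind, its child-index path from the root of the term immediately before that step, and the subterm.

Derivation:
step 0: ((if (if true then true else true) then (let x = true in (\y.x)) else (let z = false in (\u.true))) (let v = ((\w.(\p.p)) false) in (\q.q)))
step 1: [if@0.0] ((if true then (let x = true in (\y.x)) else (let z = false in (\u.true))) (let v = ((\w.(\p.p)) false) in (\q.q)))
step 2: [if@0] ((let x = true in (\y.x)) (let v = ((\w.(\p.p)) false) in (\q.q)))
step 3: [let@0] ((\y.true) (let v = ((\w.(\p.p)) false) in (\q.q)))
step 4: [beta@root] true

Answer: beta at root : ((\y.true) (let v = ((\w.(\p.p)) false) in (\q.q)))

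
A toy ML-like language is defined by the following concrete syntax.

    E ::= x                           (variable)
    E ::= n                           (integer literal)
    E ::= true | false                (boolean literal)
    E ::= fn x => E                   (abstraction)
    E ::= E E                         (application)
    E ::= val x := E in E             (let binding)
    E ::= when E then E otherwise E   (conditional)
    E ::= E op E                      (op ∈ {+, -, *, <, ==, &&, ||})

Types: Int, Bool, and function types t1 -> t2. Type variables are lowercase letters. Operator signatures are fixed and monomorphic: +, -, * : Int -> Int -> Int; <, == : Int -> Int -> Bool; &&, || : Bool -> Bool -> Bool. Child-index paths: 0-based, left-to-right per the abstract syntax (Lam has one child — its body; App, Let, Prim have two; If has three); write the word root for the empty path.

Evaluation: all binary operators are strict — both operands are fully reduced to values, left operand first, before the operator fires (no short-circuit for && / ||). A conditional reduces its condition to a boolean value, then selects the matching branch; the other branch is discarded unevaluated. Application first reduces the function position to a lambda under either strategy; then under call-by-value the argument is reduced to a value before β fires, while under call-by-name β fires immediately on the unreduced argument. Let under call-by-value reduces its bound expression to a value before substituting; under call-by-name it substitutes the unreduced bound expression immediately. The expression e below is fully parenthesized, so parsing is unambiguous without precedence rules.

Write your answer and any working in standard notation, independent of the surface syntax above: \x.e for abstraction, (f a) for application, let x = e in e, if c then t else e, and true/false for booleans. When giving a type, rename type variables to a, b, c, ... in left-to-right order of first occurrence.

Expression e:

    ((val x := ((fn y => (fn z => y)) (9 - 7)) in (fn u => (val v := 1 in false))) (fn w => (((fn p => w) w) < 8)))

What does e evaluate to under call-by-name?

Trace:
step 0: ((let x = ((\y.(\z.y)) (9 - 7)) in (\u.(let v = 1 in false))) (\w.(((\p.w) w) < 8)))
step 1: [let@0] ((\u.(let v = 1 in false)) (\w.(((\p.w) w) < 8)))
step 2: [beta@root] (let v = 1 in false)
step 3: [let@root] false

Answer: false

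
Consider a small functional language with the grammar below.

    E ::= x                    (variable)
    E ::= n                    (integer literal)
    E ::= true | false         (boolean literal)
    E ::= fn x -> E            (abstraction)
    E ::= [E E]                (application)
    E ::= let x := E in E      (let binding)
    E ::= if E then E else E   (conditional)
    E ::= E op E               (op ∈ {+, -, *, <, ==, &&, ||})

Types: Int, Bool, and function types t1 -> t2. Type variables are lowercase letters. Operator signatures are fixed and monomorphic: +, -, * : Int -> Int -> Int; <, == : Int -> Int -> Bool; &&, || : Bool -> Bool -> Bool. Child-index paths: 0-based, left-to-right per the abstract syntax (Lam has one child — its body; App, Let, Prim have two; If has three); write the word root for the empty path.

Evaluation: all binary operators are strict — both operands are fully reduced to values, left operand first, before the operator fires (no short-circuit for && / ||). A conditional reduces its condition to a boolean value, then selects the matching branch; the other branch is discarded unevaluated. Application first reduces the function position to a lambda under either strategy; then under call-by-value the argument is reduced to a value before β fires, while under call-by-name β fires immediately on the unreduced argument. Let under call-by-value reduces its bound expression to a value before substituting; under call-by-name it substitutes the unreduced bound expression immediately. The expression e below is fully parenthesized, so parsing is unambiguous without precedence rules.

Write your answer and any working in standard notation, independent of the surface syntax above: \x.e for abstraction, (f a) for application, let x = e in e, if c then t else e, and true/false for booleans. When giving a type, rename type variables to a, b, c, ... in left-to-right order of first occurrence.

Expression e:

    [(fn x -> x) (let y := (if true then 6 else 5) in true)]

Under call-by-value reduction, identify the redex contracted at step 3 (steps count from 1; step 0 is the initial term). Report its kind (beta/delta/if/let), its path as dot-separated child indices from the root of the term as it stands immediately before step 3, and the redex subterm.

Answer: beta at root : ((\x.x) true)

Working:
step 0: ((\x.x) (let y = (if true then 6 else 5) in true))
step 1: [if@1.0] ((\x.x) (let y = 6 in true))
step 2: [let@1] ((\x.x) true)
step 3: [beta@root] true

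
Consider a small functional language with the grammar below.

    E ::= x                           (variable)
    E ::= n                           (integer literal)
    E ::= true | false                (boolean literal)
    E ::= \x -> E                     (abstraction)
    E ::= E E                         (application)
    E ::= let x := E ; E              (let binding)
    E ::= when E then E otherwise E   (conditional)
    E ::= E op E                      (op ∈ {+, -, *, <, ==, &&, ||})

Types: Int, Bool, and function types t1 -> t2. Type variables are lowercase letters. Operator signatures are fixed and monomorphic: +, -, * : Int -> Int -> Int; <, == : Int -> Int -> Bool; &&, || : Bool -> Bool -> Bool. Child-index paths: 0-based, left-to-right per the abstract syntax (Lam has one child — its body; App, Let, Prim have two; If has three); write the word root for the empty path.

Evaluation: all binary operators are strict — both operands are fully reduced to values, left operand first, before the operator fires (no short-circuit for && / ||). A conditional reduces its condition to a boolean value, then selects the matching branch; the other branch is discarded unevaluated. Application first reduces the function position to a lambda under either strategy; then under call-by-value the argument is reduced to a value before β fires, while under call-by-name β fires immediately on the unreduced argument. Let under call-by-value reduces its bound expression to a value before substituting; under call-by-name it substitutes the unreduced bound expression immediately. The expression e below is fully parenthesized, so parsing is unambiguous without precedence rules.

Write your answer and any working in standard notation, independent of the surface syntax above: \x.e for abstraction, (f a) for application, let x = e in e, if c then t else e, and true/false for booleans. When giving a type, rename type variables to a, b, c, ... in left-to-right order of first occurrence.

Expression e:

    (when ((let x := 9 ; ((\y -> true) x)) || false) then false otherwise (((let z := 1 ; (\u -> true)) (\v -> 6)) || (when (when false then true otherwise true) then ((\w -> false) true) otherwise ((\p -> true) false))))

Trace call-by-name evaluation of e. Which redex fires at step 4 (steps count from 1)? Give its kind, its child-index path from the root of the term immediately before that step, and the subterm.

Answer: if at root : (if true then false else (((let z = 1 in (\u.true)) (\v.6)) || (if (if false then true else true) then ((\w.false) true) else ((\p.true) false))))

Working:
step 0: (if ((let x = 9 in ((\y.true) x)) || false) then false else (((let z = 1 in (\u.true)) (\v.6)) || (if (if false then true else true) then ((\w.false) true) else ((\p.true) false))))
step 1: [let@0.0] (if (((\y.true) 9) || false) then false else (((let z = 1 in (\u.true)) (\v.6)) || (if (if false then true else true) then ((\w.false) true) else ((\p.true) false))))
step 2: [beta@0.0] (if (true || false) then false else (((let z = 1 in (\u.true)) (\v.6)) || (if (if false then true else true) then ((\w.false) true) else ((\p.true) false))))
step 3: [delta@0] (if true then false else (((let z = 1 in (\u.true)) (\v.6)) || (if (if false then true else true) then ((\w.false) true) else ((\p.true) false))))
step 4: [if@root] false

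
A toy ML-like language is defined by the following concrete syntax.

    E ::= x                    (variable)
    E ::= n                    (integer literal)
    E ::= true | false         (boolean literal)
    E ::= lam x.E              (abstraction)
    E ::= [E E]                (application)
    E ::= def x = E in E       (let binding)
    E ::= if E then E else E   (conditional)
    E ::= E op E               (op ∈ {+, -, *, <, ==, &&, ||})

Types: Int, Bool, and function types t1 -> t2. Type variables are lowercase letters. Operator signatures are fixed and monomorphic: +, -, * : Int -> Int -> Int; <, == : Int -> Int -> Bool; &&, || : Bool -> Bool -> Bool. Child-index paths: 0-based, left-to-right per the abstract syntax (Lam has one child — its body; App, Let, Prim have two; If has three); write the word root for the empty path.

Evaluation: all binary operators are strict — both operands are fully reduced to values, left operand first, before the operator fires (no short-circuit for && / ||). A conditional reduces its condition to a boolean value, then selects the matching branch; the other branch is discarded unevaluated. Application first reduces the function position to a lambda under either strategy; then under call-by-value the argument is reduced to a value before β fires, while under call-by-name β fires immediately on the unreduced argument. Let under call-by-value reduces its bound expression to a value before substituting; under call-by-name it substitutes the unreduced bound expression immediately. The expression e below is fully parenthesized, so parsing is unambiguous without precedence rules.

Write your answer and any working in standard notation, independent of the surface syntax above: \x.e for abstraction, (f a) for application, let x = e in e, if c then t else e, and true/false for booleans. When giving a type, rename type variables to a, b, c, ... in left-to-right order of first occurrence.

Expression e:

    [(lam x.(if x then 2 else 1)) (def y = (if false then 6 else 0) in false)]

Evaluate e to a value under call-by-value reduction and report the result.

Answer: 1

Trace:
step 0: ((\x.(if x then 2 else 1)) (let y = (if false then 6 else 0) in false))
step 1: [if@1.0] ((\x.(if x then 2 else 1)) (let y = 0 in false))
step 2: [let@1] ((\x.(if x then 2 else 1)) false)
step 3: [beta@root] (if false then 2 else 1)
step 4: [if@root] 1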